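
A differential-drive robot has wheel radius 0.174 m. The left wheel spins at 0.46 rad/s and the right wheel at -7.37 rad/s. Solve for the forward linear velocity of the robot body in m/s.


v = r*(wR + wL)/2 = 0.174*(-7.37 + 0.46)/2 = -0.6012

-0.6012 m/s


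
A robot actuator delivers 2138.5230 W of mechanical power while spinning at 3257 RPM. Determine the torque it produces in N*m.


omega = 3257 * 2*pi/60 = 341.072242 rad/s
tau = P / omega = 2138.5230 / 341.072242 = 6.2700

6.2700 N*m


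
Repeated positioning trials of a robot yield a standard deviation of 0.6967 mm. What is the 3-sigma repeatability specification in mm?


repeatability = 3*sigma = 3*0.6967 = 2.0901

2.0901 mm


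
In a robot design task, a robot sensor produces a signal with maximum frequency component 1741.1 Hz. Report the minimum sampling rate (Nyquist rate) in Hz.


f_s,min = 2*f_max = 2*1741.1 = 3482.2000

3482.2000 Hz


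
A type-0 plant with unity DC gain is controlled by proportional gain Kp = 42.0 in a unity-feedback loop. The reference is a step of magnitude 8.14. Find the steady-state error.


e_ss = R/(1 + Kp) = 8.14/(1 + 42.0) = 8.14/43.0000 = 0.1893

0.1893


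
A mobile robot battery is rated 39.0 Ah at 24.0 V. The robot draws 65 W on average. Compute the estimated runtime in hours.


E = 39.0*24.0 = 936.0000 Wh
t = E/P = 936.0000/65 = 14.4000

14.4000 hours


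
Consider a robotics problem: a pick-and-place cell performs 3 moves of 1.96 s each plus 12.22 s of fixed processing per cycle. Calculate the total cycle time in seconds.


T = 3*1.96 + 12.22 = 18.1000

18.1000 s


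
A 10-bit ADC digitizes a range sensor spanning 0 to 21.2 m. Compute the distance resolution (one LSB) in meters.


res = range / 2^n = 21.2/2^10 = 21.2/1024 = 0.0207

0.0207 m


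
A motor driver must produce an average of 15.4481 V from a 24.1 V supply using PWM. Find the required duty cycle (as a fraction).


D = V_avg/V_supply = 15.4481/24.1 = 0.6410

0.6410


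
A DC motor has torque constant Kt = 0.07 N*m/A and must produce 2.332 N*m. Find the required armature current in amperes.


I = tau / Kt = 2.332/0.07 = 33.3143

33.3143 A


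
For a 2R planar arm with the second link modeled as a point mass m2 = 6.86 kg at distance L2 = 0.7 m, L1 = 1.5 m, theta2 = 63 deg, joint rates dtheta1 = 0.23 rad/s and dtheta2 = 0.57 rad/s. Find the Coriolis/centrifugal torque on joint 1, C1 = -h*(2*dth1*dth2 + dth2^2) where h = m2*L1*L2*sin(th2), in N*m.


h = m2*L1*L2*sin(th2) = 6.86*1.5*0.7*sin(63 deg) = 6.417920
C1 = -h*(2*0.23*0.57 + 0.57^2) = -6.417920*0.5871 = -3.7680

-3.7680 N*m


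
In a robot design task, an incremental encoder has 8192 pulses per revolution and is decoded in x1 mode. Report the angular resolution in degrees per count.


resolution = 360 / (PPR * 1) = 360 / 8192 = 0.0439

0.0439 degrees


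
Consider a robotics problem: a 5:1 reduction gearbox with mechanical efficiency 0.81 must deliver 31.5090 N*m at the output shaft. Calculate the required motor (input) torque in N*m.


tau_in = tau_out / (N * eta) = 31.5090 / (5 * 0.81) = 7.7800

7.7800 N*m


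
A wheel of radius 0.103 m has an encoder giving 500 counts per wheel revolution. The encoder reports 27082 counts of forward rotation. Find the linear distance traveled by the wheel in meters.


revs = 27082/500 = 54.164000
d = revs * 2*pi*r = 54.164000 * 2*pi*0.103 = 35.0532

35.0532 m


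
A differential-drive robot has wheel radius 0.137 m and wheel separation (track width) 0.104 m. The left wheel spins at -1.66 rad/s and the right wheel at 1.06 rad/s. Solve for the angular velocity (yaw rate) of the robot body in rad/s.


omega = r*(wR - wL)/L = 0.137*(1.06 - (-1.66))/0.104 = 3.5831

3.5831 rad/s


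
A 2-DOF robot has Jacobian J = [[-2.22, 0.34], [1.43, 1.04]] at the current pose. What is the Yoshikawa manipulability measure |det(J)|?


det(J) = -2.22*1.04 - (0.34)*(1.43) = -2.7950
|det(J)| = 2.7950

2.7950


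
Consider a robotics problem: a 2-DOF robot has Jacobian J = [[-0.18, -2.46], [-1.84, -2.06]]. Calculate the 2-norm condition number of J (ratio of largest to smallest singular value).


JJ^T eigenvalues: trace(JJ^T) = 13.7132, det(JJ^T) = det(J)^2 = 17.26901136
s_max^2 = (13.7132 + sqrt(118.97580880))/2 = 12.31040163
s_min^2 = (13.7132 - sqrt(118.97580880))/2 = 1.40279837
kappa = s_max/s_min = sqrt(12.31040163/1.40279837) = 2.9624

2.9624


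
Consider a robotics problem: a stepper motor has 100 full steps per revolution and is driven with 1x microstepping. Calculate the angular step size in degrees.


step = 360/(100*1) = 360/100 = 3.6000

3.6000 degrees


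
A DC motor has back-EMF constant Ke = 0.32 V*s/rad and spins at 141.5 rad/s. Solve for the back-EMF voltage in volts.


V_emf = Ke * omega = 0.32*141.5 = 45.2800

45.2800 V


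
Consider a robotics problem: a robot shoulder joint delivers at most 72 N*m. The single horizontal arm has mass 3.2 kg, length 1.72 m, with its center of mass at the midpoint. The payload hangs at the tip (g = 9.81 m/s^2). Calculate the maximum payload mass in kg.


tau_arm = m_arm*g*(L/2) = 3.2*9.81*1.72/2 = 26.9971 N*m
tau_payload = tau_max - tau_arm = 72 - 26.9971 = 45.0029
m_payload = tau_payload / (g*L) = 45.0029 / (9.81*1.72) = 2.6671

2.6671 kg


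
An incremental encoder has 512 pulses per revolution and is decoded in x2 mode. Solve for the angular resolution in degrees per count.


resolution = 360 / (PPR * 2) = 360 / 1024 = 0.3516

0.3516 degrees


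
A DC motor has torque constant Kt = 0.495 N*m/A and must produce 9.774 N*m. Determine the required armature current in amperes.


I = tau / Kt = 9.774/0.495 = 19.7455

19.7455 A


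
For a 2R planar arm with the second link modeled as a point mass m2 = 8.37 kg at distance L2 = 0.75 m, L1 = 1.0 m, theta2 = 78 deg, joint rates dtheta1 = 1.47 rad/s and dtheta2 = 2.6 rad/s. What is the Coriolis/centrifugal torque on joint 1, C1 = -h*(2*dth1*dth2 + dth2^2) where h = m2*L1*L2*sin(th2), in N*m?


h = m2*L1*L2*sin(th2) = 8.37*1.0*0.75*sin(78 deg) = 6.140322
C1 = -h*(2*1.47*2.6 + 2.6^2) = -6.140322*14.4040 = -88.4452

-88.4452 N*m


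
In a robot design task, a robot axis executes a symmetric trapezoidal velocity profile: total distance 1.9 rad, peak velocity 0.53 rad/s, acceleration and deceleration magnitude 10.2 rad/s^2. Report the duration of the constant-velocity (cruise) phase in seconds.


t_acc = v/a = 0.051961 s, d_acc = v^2/(2a) = 0.013770 rad each
d_cruise = 1.9 - 2*0.013770 = 1.872460 rad
t_cruise = d_cruise/v = 1.872460/0.53 = 3.5329

3.5329 s


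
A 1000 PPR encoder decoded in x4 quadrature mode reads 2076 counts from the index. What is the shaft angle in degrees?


angle = counts * 360 / (PPR*4) = 2076 * 360 / 4000 = 186.8400

186.8400 degrees


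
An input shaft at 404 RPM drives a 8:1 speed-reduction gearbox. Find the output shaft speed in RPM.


omega_out = omega_in / N = 404 / 8 = 50.5000

50.5000 RPM


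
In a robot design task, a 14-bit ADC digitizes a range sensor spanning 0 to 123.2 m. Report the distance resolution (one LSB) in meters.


res = range / 2^n = 123.2/2^14 = 123.2/16384 = 0.0075

0.0075 m


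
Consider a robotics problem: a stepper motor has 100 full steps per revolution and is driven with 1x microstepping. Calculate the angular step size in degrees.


step = 360/(100*1) = 360/100 = 3.6000

3.6000 degrees


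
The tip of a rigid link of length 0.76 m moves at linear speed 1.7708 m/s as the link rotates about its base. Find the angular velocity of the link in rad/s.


omega = v / L = 1.7708 / 0.76 = 2.3300

2.3300 rad/s


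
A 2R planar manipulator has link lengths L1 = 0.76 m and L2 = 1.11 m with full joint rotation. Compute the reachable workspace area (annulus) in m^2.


r_max = L1 + L2 = 1.8700, r_min = |L1 - L2| = 0.3500
A = pi*(r_max^2 - r_min^2) = pi*(3.4969 - 0.1225) = 10.6010

10.6010 m^2


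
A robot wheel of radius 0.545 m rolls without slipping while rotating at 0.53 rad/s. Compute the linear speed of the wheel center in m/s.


v = omega * r = 0.53 * 0.545 = 0.2889

0.2889 m/s


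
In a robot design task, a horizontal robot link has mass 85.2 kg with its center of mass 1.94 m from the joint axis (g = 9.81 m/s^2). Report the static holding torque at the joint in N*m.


tau = m*g*L = 85.2 * 9.81 * 1.94 = 1621.4753

1621.4753 N*m


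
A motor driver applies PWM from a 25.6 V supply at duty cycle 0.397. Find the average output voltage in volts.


V_avg = V_supply * D = 25.6*0.397 = 10.1632

10.1632 V


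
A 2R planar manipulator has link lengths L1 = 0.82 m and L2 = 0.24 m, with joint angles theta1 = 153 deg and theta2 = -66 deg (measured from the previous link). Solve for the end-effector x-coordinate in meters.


x = L1*cos(th1) + L2*cos(th1+th2) = 0.82*cos(153 deg) + 0.24*cos(87 deg) = -0.7181

-0.7181 m


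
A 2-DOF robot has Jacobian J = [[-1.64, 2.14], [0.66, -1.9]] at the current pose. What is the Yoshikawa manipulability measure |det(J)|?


det(J) = -1.64*-1.9 - (2.14)*(0.66) = 1.7036
|det(J)| = 1.7036

1.7036


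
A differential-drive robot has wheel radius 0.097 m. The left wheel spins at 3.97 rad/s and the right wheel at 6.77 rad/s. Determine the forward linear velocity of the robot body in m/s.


v = r*(wR + wL)/2 = 0.097*(6.77 + 3.97)/2 = 0.5209

0.5209 m/s


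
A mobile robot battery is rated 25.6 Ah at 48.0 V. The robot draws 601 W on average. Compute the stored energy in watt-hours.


E = capacity * V = 25.6*48.0 = 1228.8000

1228.8000 Wh


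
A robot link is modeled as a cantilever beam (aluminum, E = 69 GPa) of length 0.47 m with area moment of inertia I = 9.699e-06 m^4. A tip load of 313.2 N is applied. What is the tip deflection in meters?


delta = F*L^3/(3*E*I) = 313.2*0.47^3/(3*6.900e+10*9.699e-06)
      = 32.5173636/2007693 = 1.6196e-05

1.6196e-05 m


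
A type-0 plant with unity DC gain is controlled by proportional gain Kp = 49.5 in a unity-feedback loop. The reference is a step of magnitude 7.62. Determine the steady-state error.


e_ss = R/(1 + Kp) = 7.62/(1 + 49.5) = 7.62/50.5000 = 0.1509

0.1509


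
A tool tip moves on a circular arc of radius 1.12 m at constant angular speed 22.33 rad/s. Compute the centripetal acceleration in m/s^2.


a_c = omega^2 * r = 22.33^2 * 1.12 = 558.4644

558.4644 m/s^2


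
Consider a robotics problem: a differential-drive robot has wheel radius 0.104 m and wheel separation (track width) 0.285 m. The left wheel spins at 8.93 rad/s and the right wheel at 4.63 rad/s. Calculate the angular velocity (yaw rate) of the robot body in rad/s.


omega = r*(wR - wL)/L = 0.104*(4.63 - (8.93))/0.285 = -1.5691

-1.5691 rad/s


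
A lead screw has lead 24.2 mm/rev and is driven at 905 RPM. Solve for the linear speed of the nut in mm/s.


v = lead * (RPM/60) = 24.2*905/60 = 365.0167

365.0167 mm/s


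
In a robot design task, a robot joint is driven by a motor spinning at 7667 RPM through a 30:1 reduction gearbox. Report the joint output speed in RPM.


omega_joint = omega_motor / N = 7667 / 30 = 255.5667

255.5667 RPM


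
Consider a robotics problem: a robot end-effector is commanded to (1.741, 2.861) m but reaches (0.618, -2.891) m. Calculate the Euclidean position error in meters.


dx = 0.618 - (1.741) = -1.1230, dy = -2.891 - (2.861) = -5.7520
err = sqrt(1.261129 + 33.085504) = 5.8606

5.8606 m


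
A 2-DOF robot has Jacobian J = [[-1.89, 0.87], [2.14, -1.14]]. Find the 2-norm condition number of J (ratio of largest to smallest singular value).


JJ^T eigenvalues: trace(JJ^T) = 10.2082, det(JJ^T) = det(J)^2 = 0.08573184
s_max^2 = (10.2082 + sqrt(103.86441988))/2 = 10.19979475
s_min^2 = (10.2082 - sqrt(103.86441988))/2 = 0.00840525
kappa = s_max/s_min = sqrt(10.19979475/0.00840525) = 34.8354

34.8354


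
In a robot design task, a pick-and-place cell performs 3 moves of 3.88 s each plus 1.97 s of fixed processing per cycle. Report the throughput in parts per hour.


T_cycle = 3*3.88 + 1.97 = 13.6100 s
rate = 3600/T = 264.5114

264.5114 parts/hour


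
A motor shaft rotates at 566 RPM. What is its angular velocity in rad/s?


omega = 566 * 2*pi/60 = 59.2714

59.2714 rad/s


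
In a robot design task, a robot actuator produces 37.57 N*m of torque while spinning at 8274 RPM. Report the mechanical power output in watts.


omega = 8274 * 2*pi/60 = 866.451254 rad/s
P = tau * omega = 37.57 * 866.451254 = 32552.5736

32552.5736 W


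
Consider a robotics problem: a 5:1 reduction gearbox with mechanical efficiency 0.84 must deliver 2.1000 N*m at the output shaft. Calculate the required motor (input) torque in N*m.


tau_in = tau_out / (N * eta) = 2.1000 / (5 * 0.84) = 0.5000

0.5000 N*m


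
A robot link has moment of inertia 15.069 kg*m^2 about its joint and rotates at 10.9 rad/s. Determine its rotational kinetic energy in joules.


KE = (1/2)*I*omega^2 = 0.5*15.069*10.9^2 = 895.1739

895.1739 J


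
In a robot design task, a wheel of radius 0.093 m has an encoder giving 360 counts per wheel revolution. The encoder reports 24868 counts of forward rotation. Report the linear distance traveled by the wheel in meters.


revs = 24868/360 = 69.077778
d = revs * 2*pi*r = 69.077778 * 2*pi*0.093 = 40.3646

40.3646 m


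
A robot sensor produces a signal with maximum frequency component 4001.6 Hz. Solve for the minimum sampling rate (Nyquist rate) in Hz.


f_s,min = 2*f_max = 2*4001.6 = 8003.2000

8003.2000 Hz


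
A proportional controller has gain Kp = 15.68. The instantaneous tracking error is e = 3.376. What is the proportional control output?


u_P = Kp * e = 15.68 * 3.376 = 52.9357

52.9357


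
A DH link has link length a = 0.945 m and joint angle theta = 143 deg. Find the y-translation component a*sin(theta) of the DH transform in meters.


a*sin(theta) = 0.945*sin(143 deg) = 0.5687

0.5687 m


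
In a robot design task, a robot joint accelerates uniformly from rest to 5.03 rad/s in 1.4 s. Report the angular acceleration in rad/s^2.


alpha = delta_omega / t = 5.03 / 1.4 = 3.5929

3.5929 rad/s^2


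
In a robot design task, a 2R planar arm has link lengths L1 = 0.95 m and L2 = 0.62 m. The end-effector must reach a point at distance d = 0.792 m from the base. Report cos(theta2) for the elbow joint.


cos(th2) = (d^2 - L1^2 - L2^2)/(2*L1*L2) = (0.792^2 - 0.95^2 - 0.62^2)/(2*0.95*0.62) = -0.5600

-0.5600


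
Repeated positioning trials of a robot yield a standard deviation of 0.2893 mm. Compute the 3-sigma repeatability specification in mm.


repeatability = 3*sigma = 3*0.2893 = 0.8679

0.8679 mm


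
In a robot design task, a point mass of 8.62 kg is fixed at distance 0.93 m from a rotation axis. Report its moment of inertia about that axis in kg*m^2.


I = m*r^2 = 8.62*0.93^2 = 7.4554

7.4554 kg*m^2


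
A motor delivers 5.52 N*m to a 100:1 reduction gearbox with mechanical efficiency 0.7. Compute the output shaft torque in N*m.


tau_out = tau_in * N * eta = 5.52 * 100 * 0.7 = 386.4000

386.4000 N*m


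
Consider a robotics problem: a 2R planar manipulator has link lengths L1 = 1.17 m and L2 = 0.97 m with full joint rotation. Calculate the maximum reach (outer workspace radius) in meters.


r_max = L1 + L2 = 1.17 + 0.97 = 2.1400

2.1400 m


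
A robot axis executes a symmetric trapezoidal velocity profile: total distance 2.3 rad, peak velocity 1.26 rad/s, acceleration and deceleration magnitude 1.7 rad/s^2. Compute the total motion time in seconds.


t_acc = v/a = 1.26/1.7 = 0.741176 s
d_acc = v^2/(2a) = 0.466941 rad (each ramp)
d_cruise = 2.3 - 2*0.466941 = 1.366118 rad
t_cruise = 1.366118/1.26 = 1.084221 s
t_total = 2*0.741176 + 1.084221 = 2.5666

2.5666 s


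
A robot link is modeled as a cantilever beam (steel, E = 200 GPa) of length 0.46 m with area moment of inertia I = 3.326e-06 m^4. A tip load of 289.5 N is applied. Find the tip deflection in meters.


delta = F*L^3/(3*E*I) = 289.5*0.46^3/(3*2.000e+11*3.326e-06)
      = 28.178772/1995600 = 1.4120e-05

1.4120e-05 m


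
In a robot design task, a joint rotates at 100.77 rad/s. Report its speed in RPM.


RPM = 100.77 * 60/(2*pi) = 962.2826

962.2826 RPM


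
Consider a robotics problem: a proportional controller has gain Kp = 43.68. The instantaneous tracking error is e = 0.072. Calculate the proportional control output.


u_P = Kp * e = 43.68 * 0.072 = 3.1450

3.1450


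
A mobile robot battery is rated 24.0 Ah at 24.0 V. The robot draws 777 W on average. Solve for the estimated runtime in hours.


E = 24.0*24.0 = 576.0000 Wh
t = E/P = 576.0000/777 = 0.7413

0.7413 hours


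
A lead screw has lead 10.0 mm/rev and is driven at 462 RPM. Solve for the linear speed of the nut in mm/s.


v = lead * (RPM/60) = 10.0*462/60 = 77.0000

77.0000 mm/s


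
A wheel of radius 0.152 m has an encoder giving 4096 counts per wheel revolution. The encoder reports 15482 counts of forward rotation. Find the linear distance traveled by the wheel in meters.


revs = 15482/4096 = 3.779785
d = revs * 2*pi*r = 3.779785 * 2*pi*0.152 = 3.6099

3.6099 m


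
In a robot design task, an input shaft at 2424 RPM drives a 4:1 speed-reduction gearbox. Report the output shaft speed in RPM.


omega_out = omega_in / N = 2424 / 4 = 606.0000

606.0000 RPM


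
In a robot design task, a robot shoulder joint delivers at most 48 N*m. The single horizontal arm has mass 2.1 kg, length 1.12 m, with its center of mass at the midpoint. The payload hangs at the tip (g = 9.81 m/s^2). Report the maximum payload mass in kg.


tau_arm = m_arm*g*(L/2) = 2.1*9.81*1.12/2 = 11.5366 N*m
tau_payload = tau_max - tau_arm = 48 - 11.5366 = 36.4634
m_payload = tau_payload / (g*L) = 36.4634 / (9.81*1.12) = 3.3187

3.3187 kg


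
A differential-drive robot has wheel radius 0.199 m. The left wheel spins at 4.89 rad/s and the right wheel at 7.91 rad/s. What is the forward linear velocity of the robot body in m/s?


v = r*(wR + wL)/2 = 0.199*(7.91 + 4.89)/2 = 1.2736

1.2736 m/s


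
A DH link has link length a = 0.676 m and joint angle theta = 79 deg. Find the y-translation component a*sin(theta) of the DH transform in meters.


a*sin(theta) = 0.676*sin(79 deg) = 0.6636

0.6636 m


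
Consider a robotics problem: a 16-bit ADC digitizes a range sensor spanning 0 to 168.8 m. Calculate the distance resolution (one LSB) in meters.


res = range / 2^n = 168.8/2^16 = 168.8/65536 = 0.0026

0.0026 m


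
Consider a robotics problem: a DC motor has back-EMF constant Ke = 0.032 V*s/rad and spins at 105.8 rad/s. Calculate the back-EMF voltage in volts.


V_emf = Ke * omega = 0.032*105.8 = 3.3856

3.3856 V


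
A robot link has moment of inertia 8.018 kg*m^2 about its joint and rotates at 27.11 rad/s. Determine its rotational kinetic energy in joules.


KE = (1/2)*I*omega^2 = 0.5*8.018*27.11^2 = 2946.4230

2946.4230 J


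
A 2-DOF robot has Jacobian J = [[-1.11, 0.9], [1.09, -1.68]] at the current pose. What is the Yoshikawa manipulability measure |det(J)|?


det(J) = -1.11*-1.68 - (0.9)*(1.09) = 0.8838
|det(J)| = 0.8838

0.8838


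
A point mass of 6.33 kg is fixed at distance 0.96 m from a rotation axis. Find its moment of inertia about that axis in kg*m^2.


I = m*r^2 = 6.33*0.96^2 = 5.8337

5.8337 kg*m^2


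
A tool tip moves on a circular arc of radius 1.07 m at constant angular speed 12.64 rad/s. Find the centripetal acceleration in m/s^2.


a_c = omega^2 * r = 12.64^2 * 1.07 = 170.9535

170.9535 m/s^2


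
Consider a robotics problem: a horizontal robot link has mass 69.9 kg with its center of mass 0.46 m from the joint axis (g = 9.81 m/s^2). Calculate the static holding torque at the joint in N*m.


tau = m*g*L = 69.9 * 9.81 * 0.46 = 315.4307

315.4307 N*m


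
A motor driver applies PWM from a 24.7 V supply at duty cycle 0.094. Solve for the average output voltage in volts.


V_avg = V_supply * D = 24.7*0.094 = 2.3218

2.3218 V


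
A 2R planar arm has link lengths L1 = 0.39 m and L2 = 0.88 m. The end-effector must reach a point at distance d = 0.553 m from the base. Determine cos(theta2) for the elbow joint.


cos(th2) = (d^2 - L1^2 - L2^2)/(2*L1*L2) = (0.553^2 - 0.39^2 - 0.88^2)/(2*0.39*0.88) = -0.9043

-0.9043


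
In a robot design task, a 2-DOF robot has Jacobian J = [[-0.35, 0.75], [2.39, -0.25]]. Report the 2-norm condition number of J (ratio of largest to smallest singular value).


JJ^T eigenvalues: trace(JJ^T) = 6.4596, det(JJ^T) = det(J)^2 = 2.90702500
s_max^2 = (6.4596 + sqrt(30.09833216))/2 = 5.97289734
s_min^2 = (6.4596 - sqrt(30.09833216))/2 = 0.48670266
kappa = s_max/s_min = sqrt(5.97289734/0.48670266) = 3.5032

3.5032


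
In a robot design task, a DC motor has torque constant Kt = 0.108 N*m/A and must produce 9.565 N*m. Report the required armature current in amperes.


I = tau / Kt = 9.565/0.108 = 88.5648

88.5648 A


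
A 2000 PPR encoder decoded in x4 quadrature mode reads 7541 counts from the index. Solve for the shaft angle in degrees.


angle = counts * 360 / (PPR*4) = 7541 * 360 / 8000 = 339.3450

339.3450 degrees


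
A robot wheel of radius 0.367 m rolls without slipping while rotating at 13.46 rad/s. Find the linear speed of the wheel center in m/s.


v = omega * r = 13.46 * 0.367 = 4.9398

4.9398 m/s


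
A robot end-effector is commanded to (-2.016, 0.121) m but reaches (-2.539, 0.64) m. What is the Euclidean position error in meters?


dx = -2.539 - (-2.016) = -0.5230, dy = 0.64 - (0.121) = 0.5190
err = sqrt(0.273529 + 0.269361) = 0.7368

0.7368 m


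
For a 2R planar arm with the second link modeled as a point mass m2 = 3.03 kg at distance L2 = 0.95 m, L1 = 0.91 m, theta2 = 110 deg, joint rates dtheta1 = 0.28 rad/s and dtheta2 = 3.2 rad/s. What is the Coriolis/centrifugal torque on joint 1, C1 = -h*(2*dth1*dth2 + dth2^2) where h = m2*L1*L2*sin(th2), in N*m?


h = m2*L1*L2*sin(th2) = 3.03*0.91*0.95*sin(110 deg) = 2.461464
C1 = -h*(2*0.28*3.2 + 3.2^2) = -2.461464*12.0320 = -29.6163

-29.6163 N*m


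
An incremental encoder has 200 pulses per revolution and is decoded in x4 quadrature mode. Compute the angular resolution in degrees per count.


resolution = 360 / (PPR * 4) = 360 / 800 = 0.4500

0.4500 degrees


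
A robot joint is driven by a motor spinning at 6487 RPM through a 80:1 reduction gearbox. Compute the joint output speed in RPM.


omega_joint = omega_motor / N = 6487 / 80 = 81.0875

81.0875 RPM


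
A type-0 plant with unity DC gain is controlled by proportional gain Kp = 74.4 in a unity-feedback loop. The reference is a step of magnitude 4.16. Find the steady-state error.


e_ss = R/(1 + Kp) = 4.16/(1 + 74.4) = 4.16/75.4000 = 0.0552

0.0552


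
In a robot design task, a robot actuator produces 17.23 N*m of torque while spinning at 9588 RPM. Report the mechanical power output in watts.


omega = 9588 * 2*pi/60 = 1004.053012 rad/s
P = tau * omega = 17.23 * 1004.053012 = 17299.8334

17299.8334 W


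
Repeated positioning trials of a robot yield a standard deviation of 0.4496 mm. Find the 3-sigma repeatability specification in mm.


repeatability = 3*sigma = 3*0.4496 = 1.3488

1.3488 mm


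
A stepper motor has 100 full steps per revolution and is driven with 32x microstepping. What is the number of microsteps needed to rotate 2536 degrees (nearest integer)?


step_size = 360/(100*32) = 360/3200 = 0.112500 deg
n = 2536/(360/3200) = 2536*3200/360 = 22542.2222 -> 22542

22542 steps


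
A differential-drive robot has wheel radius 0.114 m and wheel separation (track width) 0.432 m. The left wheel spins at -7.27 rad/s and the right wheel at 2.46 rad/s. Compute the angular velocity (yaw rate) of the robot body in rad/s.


omega = r*(wR - wL)/L = 0.114*(2.46 - (-7.27))/0.432 = 2.5676

2.5676 rad/s


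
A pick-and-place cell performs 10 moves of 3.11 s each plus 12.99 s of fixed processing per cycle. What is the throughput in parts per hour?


T_cycle = 10*3.11 + 12.99 = 44.0900 s
rate = 3600/T = 81.6512

81.6512 parts/hour


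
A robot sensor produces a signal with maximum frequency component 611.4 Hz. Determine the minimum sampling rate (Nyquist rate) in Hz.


f_s,min = 2*f_max = 2*611.4 = 1222.8000

1222.8000 Hz


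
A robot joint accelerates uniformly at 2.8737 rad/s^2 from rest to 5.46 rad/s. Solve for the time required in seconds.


t = delta_omega / alpha = 5.46 / 2.8737 = 1.9000

1.9000 s


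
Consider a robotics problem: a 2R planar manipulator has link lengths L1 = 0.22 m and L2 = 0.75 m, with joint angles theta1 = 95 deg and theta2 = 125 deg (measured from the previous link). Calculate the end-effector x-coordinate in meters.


x = L1*cos(th1) + L2*cos(th1+th2) = 0.22*cos(95 deg) + 0.75*cos(220 deg) = -0.5937

-0.5937 m


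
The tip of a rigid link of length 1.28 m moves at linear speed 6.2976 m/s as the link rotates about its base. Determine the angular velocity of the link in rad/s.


omega = v / L = 6.2976 / 1.28 = 4.9200

4.9200 rad/s


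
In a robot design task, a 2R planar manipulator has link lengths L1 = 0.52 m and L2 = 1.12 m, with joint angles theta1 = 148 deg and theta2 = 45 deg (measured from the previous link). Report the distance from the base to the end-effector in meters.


x = L1*cos(th1) + L2*cos(th1+th2) = -1.532279
y = L1*sin(th1) + L2*sin(th1+th2) = 0.023613
d = sqrt(x^2 + y^2) = sqrt(2.347879 + 5.575738e-04) = 1.5325

1.5325 m


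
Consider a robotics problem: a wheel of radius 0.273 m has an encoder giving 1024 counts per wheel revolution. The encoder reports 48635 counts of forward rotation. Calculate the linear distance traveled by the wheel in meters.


revs = 48635/1024 = 47.495117
d = revs * 2*pi*r = 47.495117 * 2*pi*0.273 = 81.4688

81.4688 m


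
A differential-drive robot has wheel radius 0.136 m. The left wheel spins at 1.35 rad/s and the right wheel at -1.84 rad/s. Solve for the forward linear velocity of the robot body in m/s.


v = r*(wR + wL)/2 = 0.136*(-1.84 + 1.35)/2 = -0.0333

-0.0333 m/s


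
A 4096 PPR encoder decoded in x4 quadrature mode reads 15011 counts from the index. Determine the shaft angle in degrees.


angle = counts * 360 / (PPR*4) = 15011 * 360 / 16384 = 329.8315

329.8315 degrees


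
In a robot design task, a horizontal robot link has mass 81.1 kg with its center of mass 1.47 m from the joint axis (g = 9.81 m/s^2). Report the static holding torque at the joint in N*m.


tau = m*g*L = 81.1 * 9.81 * 1.47 = 1169.5188

1169.5188 N*m


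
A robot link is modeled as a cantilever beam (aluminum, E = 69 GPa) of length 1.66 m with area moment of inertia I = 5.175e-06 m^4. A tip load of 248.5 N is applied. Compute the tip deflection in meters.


delta = F*L^3/(3*E*I) = 248.5*1.66^3/(3*6.900e+10*5.175e-06)
      = 1136.712556/1071225 = 0.0011

0.0011 m


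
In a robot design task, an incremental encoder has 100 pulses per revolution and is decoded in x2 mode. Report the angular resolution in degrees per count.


resolution = 360 / (PPR * 2) = 360 / 200 = 1.8000

1.8000 degrees


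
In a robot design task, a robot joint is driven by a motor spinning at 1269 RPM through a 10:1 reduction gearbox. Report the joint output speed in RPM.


omega_joint = omega_motor / N = 1269 / 10 = 126.9000

126.9000 RPM


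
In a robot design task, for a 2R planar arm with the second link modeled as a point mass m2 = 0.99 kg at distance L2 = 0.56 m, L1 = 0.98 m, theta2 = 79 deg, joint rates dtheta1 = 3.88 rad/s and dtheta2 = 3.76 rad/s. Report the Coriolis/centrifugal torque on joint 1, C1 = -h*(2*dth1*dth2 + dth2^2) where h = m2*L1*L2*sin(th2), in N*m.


h = m2*L1*L2*sin(th2) = 0.99*0.98*0.56*sin(79 deg) = 0.533330
C1 = -h*(2*3.88*3.76 + 3.76^2) = -0.533330*43.3152 = -23.1013

-23.1013 N*m


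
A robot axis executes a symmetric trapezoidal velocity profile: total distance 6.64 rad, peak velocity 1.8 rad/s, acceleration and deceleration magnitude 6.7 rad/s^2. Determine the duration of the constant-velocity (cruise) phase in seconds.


t_acc = v/a = 0.268657 s, d_acc = v^2/(2a) = 0.241791 rad each
d_cruise = 6.64 - 2*0.241791 = 6.156418 rad
t_cruise = d_cruise/v = 6.156418/1.8 = 3.4202

3.4202 s


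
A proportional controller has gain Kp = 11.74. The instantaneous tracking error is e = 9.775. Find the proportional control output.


u_P = Kp * e = 11.74 * 9.775 = 114.7585

114.7585


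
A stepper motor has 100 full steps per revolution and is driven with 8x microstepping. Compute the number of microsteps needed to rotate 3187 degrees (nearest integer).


step_size = 360/(100*8) = 360/800 = 0.450000 deg
n = 3187/(360/800) = 3187*800/360 = 7082.2222 -> 7082

7082 steps


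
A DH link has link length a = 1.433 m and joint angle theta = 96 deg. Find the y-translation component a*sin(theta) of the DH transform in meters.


a*sin(theta) = 1.433*sin(96 deg) = 1.4251

1.4251 m


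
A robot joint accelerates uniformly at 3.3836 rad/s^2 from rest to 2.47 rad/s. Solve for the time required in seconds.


t = delta_omega / alpha = 2.47 / 3.3836 = 0.7300

0.7300 s


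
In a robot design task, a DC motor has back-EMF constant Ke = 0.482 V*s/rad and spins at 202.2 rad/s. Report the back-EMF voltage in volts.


V_emf = Ke * omega = 0.482*202.2 = 97.4604

97.4604 V


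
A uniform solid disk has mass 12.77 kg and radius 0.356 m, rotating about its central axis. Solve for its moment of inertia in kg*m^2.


I = (1/2)*m*R^2 = 0.5*12.77*0.356^2 = 0.8092

0.8092 kg*m^2


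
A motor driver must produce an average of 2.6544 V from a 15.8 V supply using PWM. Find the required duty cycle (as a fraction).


D = V_avg/V_supply = 2.6544/15.8 = 0.1680

0.1680


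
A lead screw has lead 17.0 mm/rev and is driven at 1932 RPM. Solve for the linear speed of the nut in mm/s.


v = lead * (RPM/60) = 17.0*1932/60 = 547.4000

547.4000 mm/s


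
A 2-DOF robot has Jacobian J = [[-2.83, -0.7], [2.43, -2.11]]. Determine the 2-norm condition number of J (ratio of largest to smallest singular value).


JJ^T eigenvalues: trace(JJ^T) = 18.8559, det(JJ^T) = det(J)^2 = 58.86418729
s_max^2 = (18.8559 + sqrt(120.08821565))/2 = 14.90718844
s_min^2 = (18.8559 - sqrt(120.08821565))/2 = 3.94871156
kappa = s_max/s_min = sqrt(14.90718844/3.94871156) = 1.9430

1.9430


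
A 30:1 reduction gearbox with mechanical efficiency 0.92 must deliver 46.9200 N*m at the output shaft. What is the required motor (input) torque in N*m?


tau_in = tau_out / (N * eta) = 46.9200 / (30 * 0.92) = 1.7000

1.7000 N*m


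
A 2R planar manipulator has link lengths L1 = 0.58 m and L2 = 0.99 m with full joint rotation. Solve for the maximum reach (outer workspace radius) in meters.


r_max = L1 + L2 = 0.58 + 0.99 = 1.5700

1.5700 m


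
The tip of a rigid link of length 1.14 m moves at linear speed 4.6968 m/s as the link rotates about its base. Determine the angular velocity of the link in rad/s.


omega = v / L = 4.6968 / 1.14 = 4.1200

4.1200 rad/s


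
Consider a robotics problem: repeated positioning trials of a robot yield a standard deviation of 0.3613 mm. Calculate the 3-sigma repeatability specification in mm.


repeatability = 3*sigma = 3*0.3613 = 1.0839

1.0839 mm


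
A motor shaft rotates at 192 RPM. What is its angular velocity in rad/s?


omega = 192 * 2*pi/60 = 20.1062

20.1062 rad/s


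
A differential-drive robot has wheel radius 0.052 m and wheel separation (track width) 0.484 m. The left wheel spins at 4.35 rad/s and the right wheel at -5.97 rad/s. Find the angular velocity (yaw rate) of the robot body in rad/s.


omega = r*(wR - wL)/L = 0.052*(-5.97 - (4.35))/0.484 = -1.1088

-1.1088 rad/s


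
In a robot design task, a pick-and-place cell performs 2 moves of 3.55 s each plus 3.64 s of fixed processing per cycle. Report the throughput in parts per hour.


T_cycle = 2*3.55 + 3.64 = 10.7400 s
rate = 3600/T = 335.1955

335.1955 parts/hour


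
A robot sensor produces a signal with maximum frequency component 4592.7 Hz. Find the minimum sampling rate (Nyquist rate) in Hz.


f_s,min = 2*f_max = 2*4592.7 = 9185.4000

9185.4000 Hz


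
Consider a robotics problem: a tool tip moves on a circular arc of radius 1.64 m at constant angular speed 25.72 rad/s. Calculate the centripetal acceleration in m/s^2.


a_c = omega^2 * r = 25.72^2 * 1.64 = 1084.8902

1084.8902 m/s^2


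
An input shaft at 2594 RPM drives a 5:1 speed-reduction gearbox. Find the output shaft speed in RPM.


omega_out = omega_in / N = 2594 / 5 = 518.8000

518.8000 RPM


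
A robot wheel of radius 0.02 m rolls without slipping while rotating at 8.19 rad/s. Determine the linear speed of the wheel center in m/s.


v = omega * r = 8.19 * 0.02 = 0.1638

0.1638 m/s


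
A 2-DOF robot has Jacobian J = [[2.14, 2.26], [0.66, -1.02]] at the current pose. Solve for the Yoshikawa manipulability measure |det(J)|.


det(J) = 2.14*-1.02 - (2.26)*(0.66) = -3.6744
|det(J)| = 3.6744

3.6744


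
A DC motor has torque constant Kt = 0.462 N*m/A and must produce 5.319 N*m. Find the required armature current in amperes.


I = tau / Kt = 5.319/0.462 = 11.5130

11.5130 A


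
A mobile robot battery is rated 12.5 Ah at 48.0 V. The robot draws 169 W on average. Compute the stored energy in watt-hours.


E = capacity * V = 12.5*48.0 = 600.0000

600.0000 Wh


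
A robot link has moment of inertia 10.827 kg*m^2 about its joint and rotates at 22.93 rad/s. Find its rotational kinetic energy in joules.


KE = (1/2)*I*omega^2 = 0.5*10.827*22.93^2 = 2846.3366

2846.3366 J


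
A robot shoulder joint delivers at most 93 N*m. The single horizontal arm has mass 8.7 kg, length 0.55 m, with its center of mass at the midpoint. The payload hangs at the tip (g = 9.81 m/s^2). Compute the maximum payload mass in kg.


tau_arm = m_arm*g*(L/2) = 8.7*9.81*0.55/2 = 23.4704 N*m
tau_payload = tau_max - tau_arm = 93 - 23.4704 = 69.5296
m_payload = tau_payload / (g*L) = 69.5296 / (9.81*0.55) = 12.8866

12.8866 kg


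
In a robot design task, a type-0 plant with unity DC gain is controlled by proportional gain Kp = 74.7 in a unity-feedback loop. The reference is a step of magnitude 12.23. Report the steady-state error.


e_ss = R/(1 + Kp) = 12.23/(1 + 74.7) = 12.23/75.7000 = 0.1616

0.1616


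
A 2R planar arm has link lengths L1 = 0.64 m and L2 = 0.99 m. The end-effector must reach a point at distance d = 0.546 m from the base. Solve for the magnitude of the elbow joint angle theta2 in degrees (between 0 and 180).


cos(th2) = (d^2 - L1^2 - L2^2)/(2*L1*L2) = (0.546^2 - 0.64^2 - 0.99^2)/(2*0.64*0.99) = -0.86141414
th2 = acos(-0.86141414) = 149.4757 deg

149.4757 degrees


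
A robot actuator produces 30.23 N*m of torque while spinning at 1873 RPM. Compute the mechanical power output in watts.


omega = 1873 * 2*pi/60 = 196.140101 rad/s
P = tau * omega = 30.23 * 196.140101 = 5929.3153

5929.3153 W


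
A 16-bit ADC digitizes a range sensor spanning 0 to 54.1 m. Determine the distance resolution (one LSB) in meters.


res = range / 2^n = 54.1/2^16 = 54.1/65536 = 8.2550e-04

8.2550e-04 m


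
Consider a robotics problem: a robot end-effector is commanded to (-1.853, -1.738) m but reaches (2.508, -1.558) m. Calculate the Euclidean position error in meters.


dx = 2.508 - (-1.853) = 4.3610, dy = -1.558 - (-1.738) = 0.1800
err = sqrt(19.018321 + 0.032400) = 4.3647

4.3647 m


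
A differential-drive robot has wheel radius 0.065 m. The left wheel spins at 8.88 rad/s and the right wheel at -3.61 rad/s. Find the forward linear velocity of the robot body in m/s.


v = r*(wR + wL)/2 = 0.065*(-3.61 + 8.88)/2 = 0.1713

0.1713 m/s


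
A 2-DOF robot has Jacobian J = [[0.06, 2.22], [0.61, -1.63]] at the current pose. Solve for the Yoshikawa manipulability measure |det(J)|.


det(J) = 0.06*-1.63 - (2.22)*(0.61) = -1.4520
|det(J)| = 1.4520

1.4520


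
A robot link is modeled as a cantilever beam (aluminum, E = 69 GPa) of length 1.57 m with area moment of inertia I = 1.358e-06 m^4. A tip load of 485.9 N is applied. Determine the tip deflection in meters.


delta = F*L^3/(3*E*I) = 485.9*1.57^3/(3*6.900e+10*1.358e-06)
      = 1880.3810087/281106 = 0.0067

0.0067 m


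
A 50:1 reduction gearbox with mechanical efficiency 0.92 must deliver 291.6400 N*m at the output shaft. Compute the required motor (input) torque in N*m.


tau_in = tau_out / (N * eta) = 291.6400 / (50 * 0.92) = 6.3400

6.3400 N*m


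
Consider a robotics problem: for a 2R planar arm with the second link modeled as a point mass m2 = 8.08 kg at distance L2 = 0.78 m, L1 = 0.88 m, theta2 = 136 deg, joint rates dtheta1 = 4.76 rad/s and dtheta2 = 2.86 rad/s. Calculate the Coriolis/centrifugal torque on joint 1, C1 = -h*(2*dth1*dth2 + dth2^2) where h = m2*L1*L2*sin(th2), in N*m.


h = m2*L1*L2*sin(th2) = 8.08*0.88*0.78*sin(136 deg) = 3.852653
C1 = -h*(2*4.76*2.86 + 2.86^2) = -3.852653*35.4068 = -136.4101

-136.4101 N*m


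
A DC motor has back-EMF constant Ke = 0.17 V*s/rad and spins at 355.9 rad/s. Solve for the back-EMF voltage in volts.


V_emf = Ke * omega = 0.17*355.9 = 60.5030

60.5030 V


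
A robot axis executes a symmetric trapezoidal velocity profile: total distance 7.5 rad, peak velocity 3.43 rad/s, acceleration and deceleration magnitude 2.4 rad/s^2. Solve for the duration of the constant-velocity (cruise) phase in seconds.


t_acc = v/a = 1.429167 s, d_acc = v^2/(2a) = 2.451021 rad each
d_cruise = 7.5 - 2*2.451021 = 2.597958 rad
t_cruise = d_cruise/v = 2.597958/3.43 = 0.7574

0.7574 s


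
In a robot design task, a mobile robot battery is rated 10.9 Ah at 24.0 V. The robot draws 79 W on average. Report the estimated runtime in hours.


E = 10.9*24.0 = 261.6000 Wh
t = E/P = 261.6000/79 = 3.3114

3.3114 hours


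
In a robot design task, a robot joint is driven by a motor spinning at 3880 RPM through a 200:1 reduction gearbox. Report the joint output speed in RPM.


omega_joint = omega_motor / N = 3880 / 200 = 19.4000

19.4000 RPM


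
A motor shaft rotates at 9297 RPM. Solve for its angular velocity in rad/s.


omega = 9297 * 2*pi/60 = 973.5796

973.5796 rad/s


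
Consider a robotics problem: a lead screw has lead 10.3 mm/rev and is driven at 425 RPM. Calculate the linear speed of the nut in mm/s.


v = lead * (RPM/60) = 10.3*425/60 = 72.9583

72.9583 mm/s


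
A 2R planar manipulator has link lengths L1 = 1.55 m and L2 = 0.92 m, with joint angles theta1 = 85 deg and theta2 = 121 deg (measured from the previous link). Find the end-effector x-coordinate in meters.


x = L1*cos(th1) + L2*cos(th1+th2) = 1.55*cos(85 deg) + 0.92*cos(206 deg) = -0.6918

-0.6918 m


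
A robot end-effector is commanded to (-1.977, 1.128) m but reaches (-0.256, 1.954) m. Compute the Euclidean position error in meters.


dx = -0.256 - (-1.977) = 1.7210, dy = 1.954 - (1.128) = 0.8260
err = sqrt(2.961841 + 0.682276) = 1.9090

1.9090 m


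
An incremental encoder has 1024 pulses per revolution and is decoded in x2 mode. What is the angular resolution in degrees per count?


resolution = 360 / (PPR * 2) = 360 / 2048 = 0.1758

0.1758 degrees


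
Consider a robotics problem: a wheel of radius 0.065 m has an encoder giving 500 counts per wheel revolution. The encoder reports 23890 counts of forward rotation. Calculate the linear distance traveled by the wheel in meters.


revs = 23890/500 = 47.780000
d = revs * 2*pi*r = 47.780000 * 2*pi*0.065 = 19.5137

19.5137 m


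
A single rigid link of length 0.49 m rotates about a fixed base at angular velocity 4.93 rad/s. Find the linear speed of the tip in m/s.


v = L*omega = 0.49 * 4.93 = 2.4157

2.4157 m/s


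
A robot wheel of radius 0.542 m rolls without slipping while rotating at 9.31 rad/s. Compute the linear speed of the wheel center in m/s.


v = omega * r = 9.31 * 0.542 = 5.0460

5.0460 m/s
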